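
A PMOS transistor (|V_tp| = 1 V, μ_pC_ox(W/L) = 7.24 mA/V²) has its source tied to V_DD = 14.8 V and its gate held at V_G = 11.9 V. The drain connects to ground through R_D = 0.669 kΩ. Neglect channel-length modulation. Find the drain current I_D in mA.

V_SG = V_DD − V_G = 14.8 − 11.9 = 2.9 V, so V_ov = 2.9 − 1 = 1.9 V.
Assume saturation: I_D = ½ k_p V_ov² = 0.5 × 7.24 × 1.9² = 13.1 mA, giving V_SD = V_DD − I_D R_D = 14.8 − 13.1 × 0.669 = 6.06 V.
V_SD = 6.06 V ≥ V_ov = 1.9 V, confirming saturation.

I_D = 13.1 mA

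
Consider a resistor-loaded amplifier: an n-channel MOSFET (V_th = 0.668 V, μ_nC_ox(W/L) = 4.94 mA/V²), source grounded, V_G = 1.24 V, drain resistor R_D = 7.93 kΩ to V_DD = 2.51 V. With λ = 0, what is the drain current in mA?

I_D = 0.302 mA

V_GS = V_G = 1.24 V, so V_ov = 1.24 − 0.668 = 0.572 V.
Assume saturation: I_D = ½ k_n V_ov² = 0.5 × 4.94 × 0.572² = 0.808 mA, giving V_DS = V_DD − I_D R_D = 2.51 − 0.808 × 7.93 = -3.9 V.
But -3.9 V < V_ov = 0.572 V, so the device is actually in triode.
In triode I_D = k_n[V_ov V_DS − ½ V_DS²] and I_D = (V_DD − V_DS)/R_D. Equating: 19.6 V_DS² − 23.41 V_DS + 2.51 = 0, giving V_DS = 0.119 V (the root below V_ov).
I_D = (2.51 − 0.119) / 7.93 = 0.302 mA.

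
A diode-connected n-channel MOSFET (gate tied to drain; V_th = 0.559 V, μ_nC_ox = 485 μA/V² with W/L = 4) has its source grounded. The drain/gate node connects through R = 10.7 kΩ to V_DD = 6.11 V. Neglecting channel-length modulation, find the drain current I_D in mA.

With gate tied to drain, V_GS = V_DS ≥ V_GS − V_th, so the device is in saturation.
k_n = μ_nC_ox · (W/L) = 1.94 mA/V².
KCL at the drain: ½ k_n (V_GS − V_th)² = (V_DD − V_GS)/R.
Let x = V_GS − 0.559. Then 10.4 x² + x − 5.551 = 0, giving x = 0.685 V (positive root), so V_GS = 1.24 V.
I_D = (V_DD − V_GS)/R = (6.11 − 1.24) / 10.7 = 0.455 mA.

I_D = 0.455 mA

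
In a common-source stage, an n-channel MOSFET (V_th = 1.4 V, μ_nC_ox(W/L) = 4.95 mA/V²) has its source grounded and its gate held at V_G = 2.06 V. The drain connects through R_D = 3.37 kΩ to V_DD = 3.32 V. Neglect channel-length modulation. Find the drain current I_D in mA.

I_D = 0.874 mA

V_GS = V_G = 2.06 V, so V_ov = 2.06 − 1.4 = 0.66 V.
Assume saturation: I_D = ½ k_n V_ov² = 0.5 × 4.95 × 0.66² = 1.08 mA, giving V_DS = V_DD − I_D R_D = 3.32 − 1.08 × 3.37 = -0.313 V.
But -0.313 V < V_ov = 0.66 V, so the device is actually in triode.
In triode I_D = k_n[V_ov V_DS − ½ V_DS²] and I_D = (V_DD − V_DS)/R_D. Equating: 8.34 V_DS² − 12.01 V_DS + 3.32 = 0, giving V_DS = 0.373 V (the root below V_ov).
I_D = (3.32 − 0.373) / 3.37 = 0.874 mA.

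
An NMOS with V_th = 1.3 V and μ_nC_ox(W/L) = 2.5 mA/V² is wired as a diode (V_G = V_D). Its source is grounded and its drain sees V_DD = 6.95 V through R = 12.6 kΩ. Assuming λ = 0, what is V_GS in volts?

V_GS = 1.87 V

With gate tied to drain, V_GS = V_DS ≥ V_GS − V_th, so the device is in saturation.
KCL at the drain: ½ k_n (V_GS − V_th)² = (V_DD − V_GS)/R.
Let x = V_GS − 1.3. Then 15.8 x² + x − 5.65 = 0, giving x = 0.568 V (positive root), so V_GS = 1.87 V.
I_D = (V_DD − V_GS)/R = (6.95 − 1.87) / 12.6 = 0.403 mA.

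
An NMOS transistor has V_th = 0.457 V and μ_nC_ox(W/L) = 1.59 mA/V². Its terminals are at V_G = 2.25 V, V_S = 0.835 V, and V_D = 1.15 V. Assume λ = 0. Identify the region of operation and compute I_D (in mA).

Triode; I_D = 0.401 mA

V_GS = V_G − V_S = 2.25 − 0.835 = 1.42 V; V_DS = V_D − V_S = 1.15 − 0.835 = 0.315 V.
V_ov = V_GS − V_th = 1.42 − 0.457 = 0.958 V.
Since V_DS = 0.315 V < V_ov = 0.958 V, the device is in the triode region.
I_D = k_n [V_ov · V_DS − ½ V_DS²] = 1.59 × [0.958 × 0.315 − 0.5 × 0.315²] = 0.401 mA.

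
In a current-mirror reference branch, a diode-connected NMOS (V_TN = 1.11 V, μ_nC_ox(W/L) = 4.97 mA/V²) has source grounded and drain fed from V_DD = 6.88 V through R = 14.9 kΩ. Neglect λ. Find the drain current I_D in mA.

With gate tied to drain, V_GS = V_DS ≥ V_GS − V_TN, so the device is in saturation.
KCL at the drain: ½ k_n (V_GS − V_TN)² = (V_DD − V_GS)/R.
Let x = V_GS − 1.11. Then 37 x² + x − 5.77 = 0, giving x = 0.381 V (positive root), so V_GS = 1.49 V.
I_D = (V_DD − V_GS)/R = (6.88 − 1.49) / 14.9 = 0.362 mA.

I_D = 0.362 mA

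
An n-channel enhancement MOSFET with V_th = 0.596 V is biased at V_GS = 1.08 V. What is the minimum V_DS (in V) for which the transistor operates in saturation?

V_DS,sat = 0.484 V

The boundary between triode and saturation is V_DS = V_GS − V_th = V_ov.
V_ov = 1.08 − 0.596 = 0.484 V.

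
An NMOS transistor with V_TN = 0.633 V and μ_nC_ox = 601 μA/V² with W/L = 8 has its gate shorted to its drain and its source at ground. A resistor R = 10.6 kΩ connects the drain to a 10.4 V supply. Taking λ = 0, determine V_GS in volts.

With gate tied to drain, V_GS = V_DS ≥ V_GS − V_TN, so the device is in saturation.
k_n = μ_nC_ox · (W/L) = 4.808 mA/V².
KCL at the drain: ½ k_n (V_GS − V_TN)² = (V_DD − V_GS)/R.
Let x = V_GS − 0.633. Then 25.5 x² + x − 9.767 = 0, giving x = 0.6 V (positive root), so V_GS = 1.23 V.
I_D = (V_DD − V_GS)/R = (10.4 − 1.23) / 10.6 = 0.865 mA.

V_GS = 1.23 V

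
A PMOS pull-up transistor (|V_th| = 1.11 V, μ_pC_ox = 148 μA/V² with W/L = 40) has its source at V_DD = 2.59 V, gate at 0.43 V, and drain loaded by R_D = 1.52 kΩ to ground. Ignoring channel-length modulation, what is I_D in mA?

V_SG = V_DD − V_G = 2.59 − 0.43 = 2.16 V, so V_ov = 2.16 − 1.11 = 1.05 V.
k_p = μ_pC_ox · (W/L) = 5.92 mA/V².
Assume saturation: I_D = ½ k_p V_ov² = 0.5 × 5.92 × 1.05² = 3.26 mA, giving V_SD = V_DD − I_D R_D = 2.59 − 3.26 × 1.52 = -2.37 V.
But -2.37 V < V_ov = 1.05 V, so the device is actually in triode.
In triode I_D = k_p[V_ov V_SD − ½ V_SD²] and I_D = (V_DD − V_SD)/R_D. Equating: 4.5 V_SD² − 10.45 V_SD + 2.59 = 0, giving V_SD = 0.282 V (the root below V_ov).
I_D = (2.59 − 0.282) / 1.52 = 1.52 mA.

I_D = 1.52 mA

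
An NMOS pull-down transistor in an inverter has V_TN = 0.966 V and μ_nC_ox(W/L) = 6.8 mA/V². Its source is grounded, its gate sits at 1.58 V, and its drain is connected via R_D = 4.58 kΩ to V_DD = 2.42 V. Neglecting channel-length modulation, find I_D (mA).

V_GS = V_G = 1.58 V, so V_ov = 1.58 − 0.966 = 0.614 V.
Assume saturation: I_D = ½ k_n V_ov² = 0.5 × 6.8 × 0.614² = 1.28 mA, giving V_DS = V_DD − I_D R_D = 2.42 − 1.28 × 4.58 = -3.45 V.
But -3.45 V < V_ov = 0.614 V, so the device is actually in triode.
In triode I_D = k_n[V_ov V_DS − ½ V_DS²] and I_D = (V_DD − V_DS)/R_D. Equating: 15.6 V_DS² − 20.12 V_DS + 2.42 = 0, giving V_DS = 0.134 V (the root below V_ov).
I_D = (2.42 − 0.134) / 4.58 = 0.499 mA.

I_D = 0.499 mA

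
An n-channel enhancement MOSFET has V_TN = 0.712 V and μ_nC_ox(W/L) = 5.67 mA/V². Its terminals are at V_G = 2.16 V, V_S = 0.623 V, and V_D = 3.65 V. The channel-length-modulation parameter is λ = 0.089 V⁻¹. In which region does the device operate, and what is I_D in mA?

Saturation; I_D = 2.45 mA

V_GS = V_G − V_S = 2.16 − 0.623 = 1.54 V; V_DS = V_D − V_S = 3.65 − 0.623 = 3.03 V.
V_ov = V_GS − V_TN = 1.54 − 0.712 = 0.825 V.
Since V_DS = 3.03 V ≥ V_ov = 0.825 V, the device is in saturation.
I_D = ½ k_n V_ov² (1 + λ V_DS) = 0.5 × 5.67 × 0.825² × (1 + 0.089 × 3.03) = 2.45 mA.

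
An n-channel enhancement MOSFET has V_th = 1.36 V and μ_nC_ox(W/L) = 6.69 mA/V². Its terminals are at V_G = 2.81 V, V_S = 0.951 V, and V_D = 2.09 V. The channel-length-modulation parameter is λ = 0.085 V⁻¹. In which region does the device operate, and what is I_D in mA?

V_GS = V_G − V_S = 2.81 − 0.951 = 1.86 V; V_DS = V_D − V_S = 2.09 − 0.951 = 1.14 V.
V_ov = V_GS − V_th = 1.86 − 1.36 = 0.499 V.
Since V_DS = 1.14 V ≥ V_ov = 0.499 V, the device is in saturation.
I_D = ½ k_n V_ov² (1 + λ V_DS) = 0.5 × 6.69 × 0.499² × (1 + 0.085 × 1.14) = 0.914 mA.

Saturation; I_D = 0.914 mA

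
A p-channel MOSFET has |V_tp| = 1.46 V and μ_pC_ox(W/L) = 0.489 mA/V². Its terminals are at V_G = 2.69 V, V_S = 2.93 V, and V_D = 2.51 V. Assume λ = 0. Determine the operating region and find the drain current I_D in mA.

Cutoff; I_D = 0 mA

V_SG = V_S − V_G = 2.93 − 2.69 = 0.24 V; V_SD = V_S − V_D = 2.93 − 2.51 = 0.42 V.
V_SG = 0.24 V < |V_tp| = 1.46 V, so the transistor is in cutoff.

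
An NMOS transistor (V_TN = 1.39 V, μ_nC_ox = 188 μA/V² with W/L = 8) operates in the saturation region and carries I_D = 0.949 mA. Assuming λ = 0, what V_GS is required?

k_n = μ_nC_ox · (W/L) = 1.504 mA/V².
In saturation I_D = ½ k_n (V_GS − V_TN)², so V_GS − V_TN = √(2 I_D / k_n) = √(2 × 0.949 / 1.504) = 1.12 V.
V_GS = 1.39 + 1.12 = 2.51 V.

V_GS = 2.51 V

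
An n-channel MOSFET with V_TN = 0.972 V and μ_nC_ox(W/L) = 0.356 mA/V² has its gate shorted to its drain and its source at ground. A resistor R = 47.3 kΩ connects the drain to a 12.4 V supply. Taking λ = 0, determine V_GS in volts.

V_GS = 2.08 V

With gate tied to drain, V_GS = V_DS ≥ V_GS − V_TN, so the device is in saturation.
KCL at the drain: ½ k_n (V_GS − V_TN)² = (V_DD − V_GS)/R.
Let x = V_GS − 0.972. Then 8.42 x² + x − 11.43 = 0, giving x = 1.11 V (positive root), so V_GS = 2.08 V.
I_D = (V_DD − V_GS)/R = (12.4 − 2.08) / 47.3 = 0.218 mA.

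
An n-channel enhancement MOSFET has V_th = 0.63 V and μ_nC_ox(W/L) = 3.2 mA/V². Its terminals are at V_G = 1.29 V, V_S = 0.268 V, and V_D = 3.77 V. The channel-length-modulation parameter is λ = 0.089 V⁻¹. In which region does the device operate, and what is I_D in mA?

V_GS = V_G − V_S = 1.29 − 0.268 = 1.02 V; V_DS = V_D − V_S = 3.77 − 0.268 = 3.5 V.
V_ov = V_GS − V_th = 1.02 − 0.63 = 0.392 V.
Since V_DS = 3.5 V ≥ V_ov = 0.392 V, the device is in saturation.
I_D = ½ k_n V_ov² (1 + λ V_DS) = 0.5 × 3.2 × 0.392² × (1 + 0.089 × 3.5) = 0.322 mA.

Saturation; I_D = 0.322 mA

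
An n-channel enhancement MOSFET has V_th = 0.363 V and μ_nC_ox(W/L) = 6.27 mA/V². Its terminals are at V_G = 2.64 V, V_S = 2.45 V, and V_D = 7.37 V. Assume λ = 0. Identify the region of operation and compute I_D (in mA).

Cutoff; I_D = 0 mA

V_GS = V_G − V_S = 2.64 − 2.45 = 0.19 V; V_DS = V_D − V_S = 7.37 − 2.45 = 4.92 V.
V_GS = 0.19 V < V_th = 0.363 V, so the transistor is in cutoff.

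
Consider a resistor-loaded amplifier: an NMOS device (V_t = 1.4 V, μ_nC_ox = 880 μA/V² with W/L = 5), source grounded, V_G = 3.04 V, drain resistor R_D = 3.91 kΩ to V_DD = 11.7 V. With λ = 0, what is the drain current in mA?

I_D = 2.87 mA

V_GS = V_G = 3.04 V, so V_ov = 3.04 − 1.4 = 1.64 V.
k_n = μ_nC_ox · (W/L) = 4.4 mA/V².
Assume saturation: I_D = ½ k_n V_ov² = 0.5 × 4.4 × 1.64² = 5.92 mA, giving V_DS = V_DD − I_D R_D = 11.7 − 5.92 × 3.91 = -11.4 V.
But -11.4 V < V_ov = 1.64 V, so the device is actually in triode.
In triode I_D = k_n[V_ov V_DS − ½ V_DS²] and I_D = (V_DD − V_DS)/R_D. Equating: 8.6 V_DS² − 29.21 V_DS + 11.7 = 0, giving V_DS = 0.464 V (the root below V_ov).
I_D = (11.7 − 0.464) / 3.91 = 2.87 mA.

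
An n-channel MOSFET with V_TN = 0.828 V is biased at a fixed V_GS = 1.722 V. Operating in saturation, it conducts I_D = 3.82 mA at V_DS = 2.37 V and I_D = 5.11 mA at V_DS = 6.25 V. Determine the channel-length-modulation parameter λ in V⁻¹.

λ = 0.110 V⁻¹

With V_GS fixed, I_D ∝ (1 + λ V_DS) in saturation, so I_D2/I_D1 = (1 + λ V_DS2)/(1 + λ V_DS1).
5.11/3.82 = 1.338 = (1 + 6.25 λ)/(1 + 2.37 λ).
Solving: λ (I_D1 V_DS2 − I_D2 V_DS1) = I_D2 − I_D1, so λ = (5.11 − 3.82) / (3.82 × 6.25 − 5.11 × 2.37) = 1.29 / 11.8 = 0.11 V⁻¹.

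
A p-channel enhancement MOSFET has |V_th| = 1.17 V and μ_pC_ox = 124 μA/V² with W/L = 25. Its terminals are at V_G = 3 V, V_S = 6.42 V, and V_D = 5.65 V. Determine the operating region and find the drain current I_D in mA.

V_SG = V_S − V_G = 6.42 − 3 = 3.42 V; V_SD = V_S − V_D = 6.42 − 5.65 = 0.77 V.
k_p = μ_pC_ox · (W/L) = 3.1 mA/V².
V_ov = V_SG − |V_th| = 3.42 − 1.17 = 2.25 V.
Since V_SD = 0.77 V < V_ov = 2.25 V, the device is in the triode region.
I_D = k_p [V_ov · V_SD − ½ V_SD²] = 3.1 × [2.25 × 0.77 − 0.5 × 0.77²] = 4.45 mA.

Triode; I_D = 4.45 mA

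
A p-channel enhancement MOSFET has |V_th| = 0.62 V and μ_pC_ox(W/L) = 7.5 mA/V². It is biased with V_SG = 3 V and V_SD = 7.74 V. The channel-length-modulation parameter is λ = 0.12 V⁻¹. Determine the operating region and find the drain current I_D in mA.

V_ov = V_SG − |V_th| = 3 − 0.62 = 2.38 V.
Since V_SD = 7.74 V ≥ V_ov = 2.38 V, the device is in saturation.
I_D = ½ k_p V_ov² (1 + λ V_SD) = 0.5 × 7.5 × 2.38² × (1 + 0.12 × 7.74) = 41 mA.

Saturation; I_D = 41.0 mA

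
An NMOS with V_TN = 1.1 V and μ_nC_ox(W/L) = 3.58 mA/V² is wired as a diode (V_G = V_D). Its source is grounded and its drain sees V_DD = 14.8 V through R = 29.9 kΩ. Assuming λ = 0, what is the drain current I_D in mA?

I_D = 0.442 mA

With gate tied to drain, V_GS = V_DS ≥ V_GS − V_TN, so the device is in saturation.
KCL at the drain: ½ k_n (V_GS − V_TN)² = (V_DD − V_GS)/R.
Let x = V_GS − 1.1. Then 53.5 x² + x − 13.7 = 0, giving x = 0.497 V (positive root), so V_GS = 1.6 V.
I_D = (V_DD − V_GS)/R = (14.8 − 1.6) / 29.9 = 0.442 mA.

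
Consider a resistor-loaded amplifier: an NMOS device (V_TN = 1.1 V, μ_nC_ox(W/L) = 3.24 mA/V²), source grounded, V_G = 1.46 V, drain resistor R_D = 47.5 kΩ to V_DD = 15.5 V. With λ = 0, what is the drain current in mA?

I_D = 0.210 mA

V_GS = V_G = 1.46 V, so V_ov = 1.46 − 1.1 = 0.36 V.
Assume saturation: I_D = ½ k_n V_ov² = 0.5 × 3.24 × 0.36² = 0.21 mA, giving V_DS = V_DD − I_D R_D = 15.5 − 0.21 × 47.5 = 5.53 V.
V_DS = 5.53 V ≥ V_ov = 0.36 V, confirming saturation.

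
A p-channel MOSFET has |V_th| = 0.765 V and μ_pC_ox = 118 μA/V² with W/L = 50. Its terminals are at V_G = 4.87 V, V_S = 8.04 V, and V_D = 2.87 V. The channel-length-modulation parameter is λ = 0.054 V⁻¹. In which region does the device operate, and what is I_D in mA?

V_SG = V_S − V_G = 8.04 − 4.87 = 3.17 V; V_SD = V_S − V_D = 8.04 − 2.87 = 5.17 V.
k_p = μ_pC_ox · (W/L) = 5.9 mA/V².
V_ov = V_SG − |V_th| = 3.17 − 0.765 = 2.4 V.
Since V_SD = 5.17 V ≥ V_ov = 2.4 V, the device is in saturation.
I_D = ½ k_p V_ov² (1 + λ V_SD) = 0.5 × 5.9 × 2.4² × (1 + 0.054 × 5.17) = 21.8 mA.

Saturation; I_D = 21.8 mA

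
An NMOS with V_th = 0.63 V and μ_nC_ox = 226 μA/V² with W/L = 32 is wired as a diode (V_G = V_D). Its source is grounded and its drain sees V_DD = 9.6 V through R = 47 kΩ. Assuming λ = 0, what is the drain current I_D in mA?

With gate tied to drain, V_GS = V_DS ≥ V_GS − V_th, so the device is in saturation.
k_n = μ_nC_ox · (W/L) = 7.232 mA/V².
KCL at the drain: ½ k_n (V_GS − V_th)² = (V_DD − V_GS)/R.
Let x = V_GS − 0.63. Then 170 x² + x − 8.97 = 0, giving x = 0.227 V (positive root), so V_GS = 0.857 V.
I_D = (V_DD − V_GS)/R = (9.6 − 0.857) / 47 = 0.186 mA.

I_D = 0.186 mA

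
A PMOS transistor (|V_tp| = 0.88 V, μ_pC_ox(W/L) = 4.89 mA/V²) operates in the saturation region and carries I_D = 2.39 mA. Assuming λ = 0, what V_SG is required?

In saturation I_D = ½ k_p (V_SG − |V_tp|)², so V_SG − |V_tp| = √(2 I_D / k_p) = √(2 × 2.39 / 4.89) = 0.989 V.
V_SG = 0.88 + 0.989 = 1.87 V.

V_SG = 1.87 V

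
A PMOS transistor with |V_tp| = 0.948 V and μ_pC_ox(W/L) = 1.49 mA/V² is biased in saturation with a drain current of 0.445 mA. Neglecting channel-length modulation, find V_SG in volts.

In saturation I_D = ½ k_p (V_SG − |V_tp|)², so V_SG − |V_tp| = √(2 I_D / k_p) = √(2 × 0.445 / 1.49) = 0.773 V.
V_SG = 0.948 + 0.773 = 1.72 V.

V_SG = 1.72 V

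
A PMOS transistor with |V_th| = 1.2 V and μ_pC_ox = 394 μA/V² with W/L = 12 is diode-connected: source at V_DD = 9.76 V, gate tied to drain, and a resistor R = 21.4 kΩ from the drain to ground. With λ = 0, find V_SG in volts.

With gate tied to drain, V_SG = V_SD ≥ V_SG − |V_th|, so the device is in saturation.
k_p = μ_pC_ox · (W/L) = 4.728 mA/V².
KCL at the drain: ½ k_p (V_SG − |V_th|)² = (V_DD − V_SG)/R.
Let x = V_SG − 1.2. Then 50.6 x² + x − 8.56 = 0, giving x = 0.402 V (positive root), so V_SG = 1.6 V.
I_D = (V_DD − V_SG)/R = (9.76 − 1.6) / 21.4 = 0.381 mA.

V_SG = 1.60 V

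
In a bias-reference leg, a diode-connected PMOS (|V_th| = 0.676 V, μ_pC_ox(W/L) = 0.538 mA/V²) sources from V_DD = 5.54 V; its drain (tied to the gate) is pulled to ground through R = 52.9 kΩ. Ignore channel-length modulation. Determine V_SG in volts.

With gate tied to drain, V_SG = V_SD ≥ V_SG − |V_th|, so the device is in saturation.
KCL at the drain: ½ k_p (V_SG − |V_th|)² = (V_DD − V_SG)/R.
Let x = V_SG − 0.676. Then 14.2 x² + x − 4.864 = 0, giving x = 0.551 V (positive root), so V_SG = 1.23 V.
I_D = (V_DD − V_SG)/R = (5.54 − 1.23) / 52.9 = 0.0815 mA.

V_SG = 1.23 V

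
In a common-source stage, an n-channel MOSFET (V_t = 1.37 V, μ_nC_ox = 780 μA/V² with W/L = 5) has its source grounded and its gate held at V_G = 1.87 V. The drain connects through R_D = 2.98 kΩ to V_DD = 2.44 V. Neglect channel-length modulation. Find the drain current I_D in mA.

V_GS = V_G = 1.87 V, so V_ov = 1.87 − 1.37 = 0.5 V.
k_n = μ_nC_ox · (W/L) = 3.9 mA/V².
Assume saturation: I_D = ½ k_n V_ov² = 0.5 × 3.9 × 0.5² = 0.487 mA, giving V_DS = V_DD − I_D R_D = 2.44 − 0.487 × 2.98 = 0.987 V.
V_DS = 0.987 V ≥ V_ov = 0.5 V, confirming saturation.

I_D = 0.487 mA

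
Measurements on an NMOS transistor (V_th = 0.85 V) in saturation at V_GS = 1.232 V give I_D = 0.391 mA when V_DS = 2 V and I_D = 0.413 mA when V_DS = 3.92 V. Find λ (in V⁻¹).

λ = 0.0311 V⁻¹

With V_GS fixed, I_D ∝ (1 + λ V_DS) in saturation, so I_D2/I_D1 = (1 + λ V_DS2)/(1 + λ V_DS1).
0.413/0.391 = 1.056 = (1 + 3.92 λ)/(1 + 2 λ).
Solving: λ (I_D1 V_DS2 − I_D2 V_DS1) = I_D2 − I_D1, so λ = (0.413 − 0.391) / (0.391 × 3.92 − 0.413 × 2) = 0.022 / 0.707 = 0.0311 V⁻¹.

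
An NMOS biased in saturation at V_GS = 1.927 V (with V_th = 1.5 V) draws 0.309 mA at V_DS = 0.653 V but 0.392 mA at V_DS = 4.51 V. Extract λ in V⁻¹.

λ = 0.0730 V⁻¹

With V_GS fixed, I_D ∝ (1 + λ V_DS) in saturation, so I_D2/I_D1 = (1 + λ V_DS2)/(1 + λ V_DS1).
0.392/0.309 = 1.269 = (1 + 4.51 λ)/(1 + 0.653 λ).
Solving: λ (I_D1 V_DS2 − I_D2 V_DS1) = I_D2 − I_D1, so λ = (0.392 − 0.309) / (0.309 × 4.51 − 0.392 × 0.653) = 0.083 / 1.14 = 0.073 V⁻¹.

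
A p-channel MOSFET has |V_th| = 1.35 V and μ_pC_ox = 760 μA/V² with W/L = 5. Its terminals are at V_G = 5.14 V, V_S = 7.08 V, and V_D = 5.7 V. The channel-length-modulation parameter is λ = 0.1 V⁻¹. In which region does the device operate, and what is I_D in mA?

Saturation; I_D = 0.753 mA

V_SG = V_S − V_G = 7.08 − 5.14 = 1.94 V; V_SD = V_S − V_D = 7.08 − 5.7 = 1.38 V.
k_p = μ_pC_ox · (W/L) = 3.8 mA/V².
V_ov = V_SG − |V_th| = 1.94 − 1.35 = 0.59 V.
Since V_SD = 1.38 V ≥ V_ov = 0.59 V, the device is in saturation.
I_D = ½ k_p V_ov² (1 + λ V_SD) = 0.5 × 3.8 × 0.59² × (1 + 0.1 × 1.38) = 0.753 mA.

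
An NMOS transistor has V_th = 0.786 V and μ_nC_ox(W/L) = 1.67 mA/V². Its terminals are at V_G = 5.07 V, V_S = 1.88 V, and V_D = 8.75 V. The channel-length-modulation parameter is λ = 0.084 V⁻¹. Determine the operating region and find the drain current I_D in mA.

V_GS = V_G − V_S = 5.07 − 1.88 = 3.19 V; V_DS = V_D − V_S = 8.75 − 1.88 = 6.87 V.
V_ov = V_GS − V_th = 3.19 − 0.786 = 2.4 V.
Since V_DS = 6.87 V ≥ V_ov = 2.4 V, the device is in saturation.
I_D = ½ k_n V_ov² (1 + λ V_DS) = 0.5 × 1.67 × 2.4² × (1 + 0.084 × 6.87) = 7.61 mA.

Saturation; I_D = 7.61 mA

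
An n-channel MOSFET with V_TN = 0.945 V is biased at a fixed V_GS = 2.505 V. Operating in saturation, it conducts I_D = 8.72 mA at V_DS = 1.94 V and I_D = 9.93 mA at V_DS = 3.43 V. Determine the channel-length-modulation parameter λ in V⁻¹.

λ = 0.114 V⁻¹

With V_GS fixed, I_D ∝ (1 + λ V_DS) in saturation, so I_D2/I_D1 = (1 + λ V_DS2)/(1 + λ V_DS1).
9.93/8.72 = 1.139 = (1 + 3.43 λ)/(1 + 1.94 λ).
Solving: λ (I_D1 V_DS2 − I_D2 V_DS1) = I_D2 − I_D1, so λ = (9.93 − 8.72) / (8.72 × 3.43 − 9.93 × 1.94) = 1.21 / 10.6 = 0.114 V⁻¹.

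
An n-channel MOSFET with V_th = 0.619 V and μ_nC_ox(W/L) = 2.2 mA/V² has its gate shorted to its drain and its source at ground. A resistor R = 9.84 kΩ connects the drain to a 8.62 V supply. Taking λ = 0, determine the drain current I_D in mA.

With gate tied to drain, V_GS = V_DS ≥ V_GS − V_th, so the device is in saturation.
KCL at the drain: ½ k_n (V_GS − V_th)² = (V_DD − V_GS)/R.
Let x = V_GS − 0.619. Then 10.8 x² + x − 8.001 = 0, giving x = 0.815 V (positive root), so V_GS = 1.43 V.
I_D = (V_DD − V_GS)/R = (8.62 − 1.43) / 9.84 = 0.73 mA.

I_D = 0.730 mA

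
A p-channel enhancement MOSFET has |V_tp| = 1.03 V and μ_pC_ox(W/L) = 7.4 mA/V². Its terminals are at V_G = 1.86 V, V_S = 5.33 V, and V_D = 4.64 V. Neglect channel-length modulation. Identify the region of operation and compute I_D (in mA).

Triode; I_D = 10.7 mA

V_SG = V_S − V_G = 5.33 − 1.86 = 3.47 V; V_SD = V_S − V_D = 5.33 − 4.64 = 0.69 V.
V_ov = V_SG − |V_tp| = 3.47 − 1.03 = 2.44 V.
Since V_SD = 0.69 V < V_ov = 2.44 V, the device is in the triode region.
I_D = k_p [V_ov · V_SD − ½ V_SD²] = 7.4 × [2.44 × 0.69 − 0.5 × 0.69²] = 10.7 mA.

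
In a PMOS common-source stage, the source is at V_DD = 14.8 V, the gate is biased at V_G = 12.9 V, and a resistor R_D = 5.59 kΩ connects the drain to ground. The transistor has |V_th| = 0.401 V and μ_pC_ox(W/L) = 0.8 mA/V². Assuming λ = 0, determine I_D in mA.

V_SG = V_DD − V_G = 14.8 − 12.9 = 1.9 V, so V_ov = 1.9 − 0.401 = 1.5 V.
Assume saturation: I_D = ½ k_p V_ov² = 0.5 × 0.8 × 1.5² = 0.899 mA, giving V_SD = V_DD − I_D R_D = 14.8 − 0.899 × 5.59 = 9.78 V.
V_SD = 9.78 V ≥ V_ov = 1.5 V, confirming saturation.

I_D = 0.899 mA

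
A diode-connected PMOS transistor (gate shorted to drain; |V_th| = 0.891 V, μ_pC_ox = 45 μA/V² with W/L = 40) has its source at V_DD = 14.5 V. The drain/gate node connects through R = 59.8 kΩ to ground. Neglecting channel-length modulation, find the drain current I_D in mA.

I_D = 0.219 mA

With gate tied to drain, V_SG = V_SD ≥ V_SG − |V_th|, so the device is in saturation.
k_p = μ_pC_ox · (W/L) = 1.8 mA/V².
KCL at the drain: ½ k_p (V_SG − |V_th|)² = (V_DD − V_SG)/R.
Let x = V_SG − 0.891. Then 53.8 x² + x − 13.61 = 0, giving x = 0.494 V (positive root), so V_SG = 1.38 V.
I_D = (V_DD − V_SG)/R = (14.5 − 1.38) / 59.8 = 0.219 mA.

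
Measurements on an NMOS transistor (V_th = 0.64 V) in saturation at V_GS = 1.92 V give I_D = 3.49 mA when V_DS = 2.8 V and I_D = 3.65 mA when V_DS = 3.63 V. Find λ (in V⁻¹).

λ = 0.0653 V⁻¹

With V_GS fixed, I_D ∝ (1 + λ V_DS) in saturation, so I_D2/I_D1 = (1 + λ V_DS2)/(1 + λ V_DS1).
3.65/3.49 = 1.046 = (1 + 3.63 λ)/(1 + 2.8 λ).
Solving: λ (I_D1 V_DS2 − I_D2 V_DS1) = I_D2 − I_D1, so λ = (3.65 − 3.49) / (3.49 × 3.63 − 3.65 × 2.8) = 0.16 / 2.45 = 0.0653 V⁻¹.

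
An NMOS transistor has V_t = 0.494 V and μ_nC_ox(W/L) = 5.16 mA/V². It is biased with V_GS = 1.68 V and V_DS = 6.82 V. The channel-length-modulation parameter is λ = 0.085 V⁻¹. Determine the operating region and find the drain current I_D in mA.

Saturation; I_D = 5.73 mA

V_ov = V_GS − V_t = 1.68 − 0.494 = 1.19 V.
Since V_DS = 6.82 V ≥ V_ov = 1.19 V, the device is in saturation.
I_D = ½ k_n V_ov² (1 + λ V_DS) = 0.5 × 5.16 × 1.19² × (1 + 0.085 × 6.82) = 5.73 mA.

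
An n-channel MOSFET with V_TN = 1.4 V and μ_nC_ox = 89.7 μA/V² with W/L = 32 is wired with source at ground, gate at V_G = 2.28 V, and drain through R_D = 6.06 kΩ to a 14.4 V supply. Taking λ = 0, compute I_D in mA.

I_D = 1.11 mA

V_GS = V_G = 2.28 V, so V_ov = 2.28 − 1.4 = 0.88 V.
k_n = μ_nC_ox · (W/L) = 2.87 mA/V².
Assume saturation: I_D = ½ k_n V_ov² = 0.5 × 2.87 × 0.88² = 1.11 mA, giving V_DS = V_DD − I_D R_D = 14.4 − 1.11 × 6.06 = 7.66 V.
V_DS = 7.66 V ≥ V_ov = 0.88 V, confirming saturation.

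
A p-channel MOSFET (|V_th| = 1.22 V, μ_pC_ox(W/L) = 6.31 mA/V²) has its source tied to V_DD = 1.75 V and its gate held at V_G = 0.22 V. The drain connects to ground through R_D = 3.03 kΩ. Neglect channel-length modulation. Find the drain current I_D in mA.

I_D = 0.303 mA

V_SG = V_DD − V_G = 1.75 − 0.22 = 1.53 V, so V_ov = 1.53 − 1.22 = 0.31 V.
Assume saturation: I_D = ½ k_p V_ov² = 0.5 × 6.31 × 0.31² = 0.303 mA, giving V_SD = V_DD − I_D R_D = 1.75 − 0.303 × 3.03 = 0.831 V.
V_SD = 0.831 V ≥ V_ov = 0.31 V, confirming saturation.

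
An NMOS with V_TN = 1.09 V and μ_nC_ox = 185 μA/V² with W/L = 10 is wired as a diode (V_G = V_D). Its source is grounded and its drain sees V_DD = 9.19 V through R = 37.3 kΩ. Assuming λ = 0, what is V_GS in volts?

With gate tied to drain, V_GS = V_DS ≥ V_GS − V_TN, so the device is in saturation.
k_n = μ_nC_ox · (W/L) = 1.85 mA/V².
KCL at the drain: ½ k_n (V_GS − V_TN)² = (V_DD − V_GS)/R.
Let x = V_GS − 1.09. Then 34.5 x² + x − 8.1 = 0, giving x = 0.47 V (positive root), so V_GS = 1.56 V.
I_D = (V_DD − V_GS)/R = (9.19 − 1.56) / 37.3 = 0.205 mA.

V_GS = 1.56 V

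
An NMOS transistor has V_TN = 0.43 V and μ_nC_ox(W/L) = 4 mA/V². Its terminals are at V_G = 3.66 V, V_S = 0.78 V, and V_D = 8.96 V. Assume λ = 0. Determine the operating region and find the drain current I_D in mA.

Saturation; I_D = 12.0 mA

V_GS = V_G − V_S = 3.66 − 0.78 = 2.88 V; V_DS = V_D − V_S = 8.96 − 0.78 = 8.18 V.
V_ov = V_GS − V_TN = 2.88 − 0.43 = 2.45 V.
Since V_DS = 8.18 V ≥ V_ov = 2.45 V, the device is in saturation.
I_D = ½ k_n V_ov² = 0.5 × 4 × 2.45² = 12 mA.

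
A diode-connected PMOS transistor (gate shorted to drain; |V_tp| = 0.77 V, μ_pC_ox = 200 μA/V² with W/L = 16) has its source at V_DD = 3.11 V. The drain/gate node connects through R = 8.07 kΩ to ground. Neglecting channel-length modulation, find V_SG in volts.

V_SG = 1.16 V

With gate tied to drain, V_SG = V_SD ≥ V_SG − |V_tp|, so the device is in saturation.
k_p = μ_pC_ox · (W/L) = 3.2 mA/V².
KCL at the drain: ½ k_p (V_SG − |V_tp|)² = (V_DD − V_SG)/R.
Let x = V_SG − 0.77. Then 12.9 x² + x − 2.34 = 0, giving x = 0.389 V (positive root), so V_SG = 1.16 V.
I_D = (V_DD − V_SG)/R = (3.11 − 1.16) / 8.07 = 0.242 mA.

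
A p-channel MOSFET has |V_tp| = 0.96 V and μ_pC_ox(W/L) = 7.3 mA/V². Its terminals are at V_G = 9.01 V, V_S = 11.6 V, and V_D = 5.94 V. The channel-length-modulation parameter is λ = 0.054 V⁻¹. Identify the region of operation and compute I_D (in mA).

V_SG = V_S − V_G = 11.6 − 9.01 = 2.59 V; V_SD = V_S − V_D = 11.6 − 5.94 = 5.66 V.
V_ov = V_SG − |V_tp| = 2.59 − 0.96 = 1.63 V.
Since V_SD = 5.66 V ≥ V_ov = 1.63 V, the device is in saturation.
I_D = ½ k_p V_ov² (1 + λ V_SD) = 0.5 × 7.3 × 1.63² × (1 + 0.054 × 5.66) = 12.7 mA.

Saturation; I_D = 12.7 mA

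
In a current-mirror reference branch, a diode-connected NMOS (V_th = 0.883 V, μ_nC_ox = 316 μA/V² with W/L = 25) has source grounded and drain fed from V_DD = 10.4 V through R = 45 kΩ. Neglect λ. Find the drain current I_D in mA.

I_D = 0.206 mA

With gate tied to drain, V_GS = V_DS ≥ V_GS − V_th, so the device is in saturation.
k_n = μ_nC_ox · (W/L) = 7.9 mA/V².
KCL at the drain: ½ k_n (V_GS − V_th)² = (V_DD − V_GS)/R.
Let x = V_GS − 0.883. Then 178 x² + x − 9.517 = 0, giving x = 0.229 V (positive root), so V_GS = 1.11 V.
I_D = (V_DD − V_GS)/R = (10.4 − 1.11) / 45 = 0.206 mA.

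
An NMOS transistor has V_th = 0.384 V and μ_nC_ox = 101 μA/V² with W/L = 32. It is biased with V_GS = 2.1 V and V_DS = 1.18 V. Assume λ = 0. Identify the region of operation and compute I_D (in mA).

k_n = μ_nC_ox · (W/L) = 3.232 mA/V².
V_ov = V_GS − V_th = 2.1 − 0.384 = 1.72 V.
Since V_DS = 1.18 V < V_ov = 1.72 V, the device is in the triode region.
I_D = k_n [V_ov · V_DS − ½ V_DS²] = 3.232 × [1.72 × 1.18 − 0.5 × 1.18²] = 4.29 mA.

Triode; I_D = 4.29 mA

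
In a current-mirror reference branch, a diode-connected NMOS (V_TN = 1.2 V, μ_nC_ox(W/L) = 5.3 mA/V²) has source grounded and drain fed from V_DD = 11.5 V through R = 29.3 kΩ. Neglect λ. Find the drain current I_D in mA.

I_D = 0.339 mA

With gate tied to drain, V_GS = V_DS ≥ V_GS − V_TN, so the device is in saturation.
KCL at the drain: ½ k_n (V_GS − V_TN)² = (V_DD − V_GS)/R.
Let x = V_GS − 1.2. Then 77.6 x² + x − 10.3 = 0, giving x = 0.358 V (positive root), so V_GS = 1.56 V.
I_D = (V_DD − V_GS)/R = (11.5 − 1.56) / 29.3 = 0.339 mA.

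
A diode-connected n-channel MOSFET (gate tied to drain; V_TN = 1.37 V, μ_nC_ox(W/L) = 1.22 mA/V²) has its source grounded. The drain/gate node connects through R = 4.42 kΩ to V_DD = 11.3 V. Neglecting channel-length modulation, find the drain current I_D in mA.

With gate tied to drain, V_GS = V_DS ≥ V_GS − V_TN, so the device is in saturation.
KCL at the drain: ½ k_n (V_GS − V_TN)² = (V_DD − V_GS)/R.
Let x = V_GS − 1.37. Then 2.7 x² + x − 9.93 = 0, giving x = 1.74 V (positive root), so V_GS = 3.11 V.
I_D = (V_DD − V_GS)/R = (11.3 − 3.11) / 4.42 = 1.85 mA.

I_D = 1.85 mA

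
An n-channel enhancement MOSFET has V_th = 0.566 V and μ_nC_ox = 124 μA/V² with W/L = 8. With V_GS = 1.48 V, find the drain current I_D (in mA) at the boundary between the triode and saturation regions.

At the boundary V_DS = V_ov = V_GS − V_th = 1.48 − 0.566 = 0.914 V.
k_n = μ_nC_ox · (W/L) = 0.992 mA/V².
I_D = ½ k_n V_ov² = 0.5 × 0.992 × 0.914² = 0.414 mA.

I_D = 0.414 mA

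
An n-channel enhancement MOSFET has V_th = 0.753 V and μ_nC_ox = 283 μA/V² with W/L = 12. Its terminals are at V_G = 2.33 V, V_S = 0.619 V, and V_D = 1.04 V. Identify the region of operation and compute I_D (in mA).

Triode; I_D = 1.07 mA

V_GS = V_G − V_S = 2.33 − 0.619 = 1.71 V; V_DS = V_D − V_S = 1.04 − 0.619 = 0.421 V.
k_n = μ_nC_ox · (W/L) = 3.396 mA/V².
V_ov = V_GS − V_th = 1.71 − 0.753 = 0.958 V.
Since V_DS = 0.421 V < V_ov = 0.958 V, the device is in the triode region.
I_D = k_n [V_ov · V_DS − ½ V_DS²] = 3.396 × [0.958 × 0.421 − 0.5 × 0.421²] = 1.07 mA.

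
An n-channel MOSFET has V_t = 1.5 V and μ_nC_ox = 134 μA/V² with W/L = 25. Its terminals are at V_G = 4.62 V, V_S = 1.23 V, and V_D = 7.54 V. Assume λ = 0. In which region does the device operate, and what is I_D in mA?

V_GS = V_G − V_S = 4.62 − 1.23 = 3.39 V; V_DS = V_D − V_S = 7.54 − 1.23 = 6.31 V.
k_n = μ_nC_ox · (W/L) = 3.35 mA/V².
V_ov = V_GS − V_t = 3.39 − 1.5 = 1.89 V.
Since V_DS = 6.31 V ≥ V_ov = 1.89 V, the device is in saturation.
I_D = ½ k_n V_ov² = 0.5 × 3.35 × 1.89² = 5.98 mA.

Saturation; I_D = 5.98 mA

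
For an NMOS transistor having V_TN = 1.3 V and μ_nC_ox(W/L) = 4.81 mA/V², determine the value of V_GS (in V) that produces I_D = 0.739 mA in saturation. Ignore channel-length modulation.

In saturation I_D = ½ k_n (V_GS − V_TN)², so V_GS − V_TN = √(2 I_D / k_n) = √(2 × 0.739 / 4.81) = 0.554 V.
V_GS = 1.3 + 0.554 = 1.85 V.

V_GS = 1.85 V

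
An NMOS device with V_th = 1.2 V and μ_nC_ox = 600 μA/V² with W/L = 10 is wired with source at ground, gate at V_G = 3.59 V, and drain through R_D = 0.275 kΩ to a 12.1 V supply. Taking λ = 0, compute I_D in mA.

V_GS = V_G = 3.59 V, so V_ov = 3.59 − 1.2 = 2.39 V.
k_n = μ_nC_ox · (W/L) = 6 mA/V².
Assume saturation: I_D = ½ k_n V_ov² = 0.5 × 6 × 2.39² = 17.1 mA, giving V_DS = V_DD − I_D R_D = 12.1 − 17.1 × 0.275 = 7.39 V.
V_DS = 7.39 V ≥ V_ov = 2.39 V, confirming saturation.

I_D = 17.1 mA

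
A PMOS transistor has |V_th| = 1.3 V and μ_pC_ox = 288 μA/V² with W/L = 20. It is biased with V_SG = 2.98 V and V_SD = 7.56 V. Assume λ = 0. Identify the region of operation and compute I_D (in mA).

k_p = μ_pC_ox · (W/L) = 5.76 mA/V².
V_ov = V_SG − |V_th| = 2.98 − 1.3 = 1.68 V.
Since V_SD = 7.56 V ≥ V_ov = 1.68 V, the device is in saturation.
I_D = ½ k_p V_ov² = 0.5 × 5.76 × 1.68² = 8.13 mA.

Saturation; I_D = 8.13 mA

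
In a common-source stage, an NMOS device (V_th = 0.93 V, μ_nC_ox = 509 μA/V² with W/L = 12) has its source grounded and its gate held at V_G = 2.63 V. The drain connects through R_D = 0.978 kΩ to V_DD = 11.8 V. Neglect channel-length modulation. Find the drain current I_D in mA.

V_GS = V_G = 2.63 V, so V_ov = 2.63 − 0.93 = 1.7 V.
k_n = μ_nC_ox · (W/L) = 6.108 mA/V².
Assume saturation: I_D = ½ k_n V_ov² = 0.5 × 6.108 × 1.7² = 8.83 mA, giving V_DS = V_DD − I_D R_D = 11.8 − 8.83 × 0.978 = 3.17 V.
V_DS = 3.17 V ≥ V_ov = 1.7 V, confirming saturation.

I_D = 8.83 mA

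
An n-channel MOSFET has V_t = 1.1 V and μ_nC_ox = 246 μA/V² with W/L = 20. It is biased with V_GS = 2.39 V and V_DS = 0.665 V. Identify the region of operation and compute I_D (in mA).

k_n = μ_nC_ox · (W/L) = 4.92 mA/V².
V_ov = V_GS − V_t = 2.39 − 1.1 = 1.29 V.
Since V_DS = 0.665 V < V_ov = 1.29 V, the device is in the triode region.
I_D = k_n [V_ov · V_DS − ½ V_DS²] = 4.92 × [1.29 × 0.665 − 0.5 × 0.665²] = 3.13 mA.

Triode; I_D = 3.13 mA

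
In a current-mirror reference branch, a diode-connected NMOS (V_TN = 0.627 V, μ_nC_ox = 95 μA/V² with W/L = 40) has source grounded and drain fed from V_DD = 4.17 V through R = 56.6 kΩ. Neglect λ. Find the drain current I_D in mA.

With gate tied to drain, V_GS = V_DS ≥ V_GS − V_TN, so the device is in saturation.
k_n = μ_nC_ox · (W/L) = 3.8 mA/V².
KCL at the drain: ½ k_n (V_GS − V_TN)² = (V_DD − V_GS)/R.
Let x = V_GS − 0.627. Then 108 x² + x − 3.543 = 0, giving x = 0.177 V (positive root), so V_GS = 0.804 V.
I_D = (V_DD − V_GS)/R = (4.17 − 0.804) / 56.6 = 0.0595 mA.

I_D = 0.0595 mA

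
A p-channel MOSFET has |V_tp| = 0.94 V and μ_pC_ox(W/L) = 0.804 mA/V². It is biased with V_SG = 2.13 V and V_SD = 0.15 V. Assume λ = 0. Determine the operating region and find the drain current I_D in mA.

V_ov = V_SG − |V_tp| = 2.13 − 0.94 = 1.19 V.
Since V_SD = 0.15 V < V_ov = 1.19 V, the device is in the triode region.
I_D = k_p [V_ov · V_SD − ½ V_SD²] = 0.804 × [1.19 × 0.15 − 0.5 × 0.15²] = 0.134 mA.

Triode; I_D = 0.134 mA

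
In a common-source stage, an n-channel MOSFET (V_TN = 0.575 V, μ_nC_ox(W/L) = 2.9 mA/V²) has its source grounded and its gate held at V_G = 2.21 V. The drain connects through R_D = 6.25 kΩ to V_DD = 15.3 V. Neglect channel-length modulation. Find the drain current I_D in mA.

V_GS = V_G = 2.21 V, so V_ov = 2.21 − 0.575 = 1.64 V.
Assume saturation: I_D = ½ k_n V_ov² = 0.5 × 2.9 × 1.64² = 3.88 mA, giving V_DS = V_DD − I_D R_D = 15.3 − 3.88 × 6.25 = -8.93 V.
But -8.93 V < V_ov = 1.64 V, so the device is actually in triode.
In triode I_D = k_n[V_ov V_DS − ½ V_DS²] and I_D = (V_DD − V_DS)/R_D. Equating: 9.06 V_DS² − 30.63 V_DS + 15.3 = 0, giving V_DS = 0.609 V (the root below V_ov).
I_D = (15.3 − 0.609) / 6.25 = 2.35 mA.

I_D = 2.35 mA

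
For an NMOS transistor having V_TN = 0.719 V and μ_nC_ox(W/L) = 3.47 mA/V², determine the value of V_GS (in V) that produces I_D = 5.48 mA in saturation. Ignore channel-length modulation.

V_GS = 2.50 V

In saturation I_D = ½ k_n (V_GS − V_TN)², so V_GS − V_TN = √(2 I_D / k_n) = √(2 × 5.48 / 3.47) = 1.78 V.
V_GS = 0.719 + 1.78 = 2.5 V.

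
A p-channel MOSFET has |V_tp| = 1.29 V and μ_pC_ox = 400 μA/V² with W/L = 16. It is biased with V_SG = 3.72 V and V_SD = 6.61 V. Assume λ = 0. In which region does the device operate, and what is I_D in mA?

k_p = μ_pC_ox · (W/L) = 6.4 mA/V².
V_ov = V_SG − |V_tp| = 3.72 − 1.29 = 2.43 V.
Since V_SD = 6.61 V ≥ V_ov = 2.43 V, the device is in saturation.
I_D = ½ k_p V_ov² = 0.5 × 6.4 × 2.43² = 18.9 mA.

Saturation; I_D = 18.9 mA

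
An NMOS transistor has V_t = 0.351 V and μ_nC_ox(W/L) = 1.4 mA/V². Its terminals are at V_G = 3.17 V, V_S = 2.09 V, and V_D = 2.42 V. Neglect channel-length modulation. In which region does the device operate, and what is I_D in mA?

Triode; I_D = 0.261 mA

V_GS = V_G − V_S = 3.17 − 2.09 = 1.08 V; V_DS = V_D − V_S = 2.42 − 2.09 = 0.33 V.
V_ov = V_GS − V_t = 1.08 − 0.351 = 0.729 V.
Since V_DS = 0.33 V < V_ov = 0.729 V, the device is in the triode region.
I_D = k_n [V_ov · V_DS − ½ V_DS²] = 1.4 × [0.729 × 0.33 − 0.5 × 0.33²] = 0.261 mA.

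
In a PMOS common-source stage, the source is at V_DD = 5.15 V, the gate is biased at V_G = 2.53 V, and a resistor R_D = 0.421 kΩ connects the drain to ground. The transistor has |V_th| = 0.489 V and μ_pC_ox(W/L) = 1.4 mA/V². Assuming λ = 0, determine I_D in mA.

V_SG = V_DD − V_G = 5.15 − 2.53 = 2.62 V, so V_ov = 2.62 − 0.489 = 2.13 V.
Assume saturation: I_D = ½ k_p V_ov² = 0.5 × 1.4 × 2.13² = 3.18 mA, giving V_SD = V_DD − I_D R_D = 5.15 − 3.18 × 0.421 = 3.81 V.
V_SD = 3.81 V ≥ V_ov = 2.13 V, confirming saturation.

I_D = 3.18 mA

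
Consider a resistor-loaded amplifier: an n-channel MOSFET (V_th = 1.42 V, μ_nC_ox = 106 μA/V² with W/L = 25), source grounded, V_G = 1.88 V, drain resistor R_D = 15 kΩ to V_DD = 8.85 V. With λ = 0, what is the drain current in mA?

I_D = 0.280 mA

V_GS = V_G = 1.88 V, so V_ov = 1.88 − 1.42 = 0.46 V.
k_n = μ_nC_ox · (W/L) = 2.65 mA/V².
Assume saturation: I_D = ½ k_n V_ov² = 0.5 × 2.65 × 0.46² = 0.28 mA, giving V_DS = V_DD − I_D R_D = 8.85 − 0.28 × 15 = 4.64 V.
V_DS = 4.64 V ≥ V_ov = 0.46 V, confirming saturation.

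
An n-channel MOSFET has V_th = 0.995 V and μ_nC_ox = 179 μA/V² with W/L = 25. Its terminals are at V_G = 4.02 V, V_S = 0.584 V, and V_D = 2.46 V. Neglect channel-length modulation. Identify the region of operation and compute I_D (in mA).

V_GS = V_G − V_S = 4.02 − 0.584 = 3.44 V; V_DS = V_D − V_S = 2.46 − 0.584 = 1.88 V.
k_n = μ_nC_ox · (W/L) = 4.475 mA/V².
V_ov = V_GS − V_th = 3.44 − 0.995 = 2.44 V.
Since V_DS = 1.88 V < V_ov = 2.44 V, the device is in the triode region.
I_D = k_n [V_ov · V_DS − ½ V_DS²] = 4.475 × [2.44 × 1.88 − 0.5 × 1.88²] = 12.6 mA.

Triode; I_D = 12.6 mA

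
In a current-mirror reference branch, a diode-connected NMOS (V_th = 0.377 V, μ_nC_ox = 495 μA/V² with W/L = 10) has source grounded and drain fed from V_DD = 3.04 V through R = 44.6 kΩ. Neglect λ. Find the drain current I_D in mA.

With gate tied to drain, V_GS = V_DS ≥ V_GS − V_th, so the device is in saturation.
k_n = μ_nC_ox · (W/L) = 4.95 mA/V².
KCL at the drain: ½ k_n (V_GS − V_th)² = (V_DD − V_GS)/R.
Let x = V_GS − 0.377. Then 110 x² + x − 2.663 = 0, giving x = 0.151 V (positive root), so V_GS = 0.528 V.
I_D = (V_DD − V_GS)/R = (3.04 − 0.528) / 44.6 = 0.0563 mA.

I_D = 0.0563 mA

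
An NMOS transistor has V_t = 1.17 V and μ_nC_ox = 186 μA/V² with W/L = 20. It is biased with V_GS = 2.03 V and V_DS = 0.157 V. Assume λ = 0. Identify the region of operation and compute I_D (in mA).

Triode; I_D = 0.456 mA

k_n = μ_nC_ox · (W/L) = 3.72 mA/V².
V_ov = V_GS − V_t = 2.03 − 1.17 = 0.86 V.
Since V_DS = 0.157 V < V_ov = 0.86 V, the device is in the triode region.
I_D = k_n [V_ov · V_DS − ½ V_DS²] = 3.72 × [0.86 × 0.157 − 0.5 × 0.157²] = 0.456 mA.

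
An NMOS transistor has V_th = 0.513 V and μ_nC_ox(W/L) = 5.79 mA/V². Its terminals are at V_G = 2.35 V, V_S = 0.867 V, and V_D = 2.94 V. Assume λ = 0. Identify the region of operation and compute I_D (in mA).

Saturation; I_D = 2.72 mA

V_GS = V_G − V_S = 2.35 − 0.867 = 1.48 V; V_DS = V_D − V_S = 2.94 − 0.867 = 2.07 V.
V_ov = V_GS − V_th = 1.48 − 0.513 = 0.97 V.
Since V_DS = 2.07 V ≥ V_ov = 0.97 V, the device is in saturation.
I_D = ½ k_n V_ov² = 0.5 × 5.79 × 0.97² = 2.72 mA.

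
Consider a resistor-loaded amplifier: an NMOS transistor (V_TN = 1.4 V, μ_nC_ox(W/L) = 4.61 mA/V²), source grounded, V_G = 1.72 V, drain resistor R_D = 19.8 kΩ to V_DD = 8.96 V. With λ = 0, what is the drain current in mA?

I_D = 0.236 mA

V_GS = V_G = 1.72 V, so V_ov = 1.72 − 1.4 = 0.32 V.
Assume saturation: I_D = ½ k_n V_ov² = 0.5 × 4.61 × 0.32² = 0.236 mA, giving V_DS = V_DD − I_D R_D = 8.96 − 0.236 × 19.8 = 4.29 V.
V_DS = 4.29 V ≥ V_ov = 0.32 V, confirming saturation.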